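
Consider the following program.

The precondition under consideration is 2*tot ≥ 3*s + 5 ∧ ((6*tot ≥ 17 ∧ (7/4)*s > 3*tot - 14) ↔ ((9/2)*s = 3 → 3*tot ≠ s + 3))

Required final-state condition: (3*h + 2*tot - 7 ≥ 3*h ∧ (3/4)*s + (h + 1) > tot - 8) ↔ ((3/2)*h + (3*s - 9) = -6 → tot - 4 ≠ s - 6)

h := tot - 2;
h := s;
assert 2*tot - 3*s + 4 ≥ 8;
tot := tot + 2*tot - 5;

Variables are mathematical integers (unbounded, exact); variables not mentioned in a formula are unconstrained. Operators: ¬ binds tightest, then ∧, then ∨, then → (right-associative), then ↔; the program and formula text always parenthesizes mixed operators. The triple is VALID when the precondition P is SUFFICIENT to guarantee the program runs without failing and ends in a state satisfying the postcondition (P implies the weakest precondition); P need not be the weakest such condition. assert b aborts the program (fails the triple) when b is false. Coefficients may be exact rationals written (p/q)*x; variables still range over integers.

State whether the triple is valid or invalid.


Working backward. After the program, the postcondition (3*h + 2*tot - 7 ≥ 3*h ∧ (3/4)*s + (h + 1) > tot - 8) ↔ ((3/2)*h + (3*s - 9) = -6 → tot - 4 ≠ s - 6) must hold; in canonical form it is (2*tot ≥ 7 ∧ h + (3/4)*s > tot - 9) ↔ ((3/2)*h + 3*s = 3 → tot ≠ s - 2).
Before tot := tot + 2*tot - 5: (6*tot ≥ 17 ∧ h + (3/4)*s > 3*tot - 14) ↔ ((3/2)*h + 3*s = 3 → 3*tot ≠ s + 3)
Before assert 2*tot - 3*s + 4 ≥ 8: 2*tot ≥ 3*s + 4 ∧ ((6*tot ≥ 17 ∧ h + (3/4)*s > 3*tot - 14) ↔ ((3/2)*h + 3*s = 3 → 3*tot ≠ s + 3))
Before h := s: 2*tot ≥ 3*s + 4 ∧ ((6*tot ≥ 17 ∧ (7/4)*s > 3*tot - 14) ↔ ((9/2)*s = 3 → 3*tot ≠ s + 3))
Before h := tot - 2: 2*tot ≥ 3*s + 4 ∧ ((6*tot ≥ 17 ∧ (7/4)*s > 3*tot - 14) ↔ ((9/2)*s = 3 → 3*tot ≠ s + 3))
The weakest precondition is 2*tot ≥ 3*s + 4 ∧ ((6*tot ≥ 17 ∧ (7/4)*s > 3*tot - 14) ↔ ((9/2)*s = 3 → 3*tot ≠ s + 3)).
Check whether 2*tot ≥ 3*s + 5 ∧ ((6*tot ≥ 17 ∧ (7/4)*s > 3*tot - 14) ↔ ((9/2)*s = 3 → 3*tot ≠ s + 3)) implies it.
Every state satisfying the precondition satisfies the weakest precondition: the implication holds.
Answer: valid


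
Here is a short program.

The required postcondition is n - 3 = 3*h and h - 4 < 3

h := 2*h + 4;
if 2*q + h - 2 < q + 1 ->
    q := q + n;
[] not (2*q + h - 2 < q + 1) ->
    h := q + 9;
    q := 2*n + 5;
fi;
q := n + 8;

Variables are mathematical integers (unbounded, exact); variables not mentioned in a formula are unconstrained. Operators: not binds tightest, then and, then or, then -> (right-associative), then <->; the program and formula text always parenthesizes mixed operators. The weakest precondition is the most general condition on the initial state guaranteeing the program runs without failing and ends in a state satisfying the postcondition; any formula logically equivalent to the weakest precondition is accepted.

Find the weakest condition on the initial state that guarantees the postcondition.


Working backward. After the program, the postcondition n - 3 = 3*h and h - 4 < 3 must hold; in canonical form it is n = 3*h + 3 and h < 7.
Before q := n + 8: n = 3*h + 3 and h < 7
Then branch requires n = 3*h + 3 and h < 7; else branch requires n = 3*q + 30 and q < -2.
Before the if: (h + q < 3 -> (n = 3*h + 3 and h < 7)) and ((not (h + q < 3)) -> (n = 3*q + 30 and q < -2))
Before h := 2*h + 4: (2*h + q < -1 -> (n = 6*h + 15 and 2*h < 3)) and ((not (2*h + q < -1)) -> (n = 3*q + 30 and q < -2))
Answer: WP = (2*h + q < -1 -> (n = 6*h + 15 and 2*h < 3)) and ((not (2*h + q < -1)) -> (n = 3*q + 30 and q < -2))


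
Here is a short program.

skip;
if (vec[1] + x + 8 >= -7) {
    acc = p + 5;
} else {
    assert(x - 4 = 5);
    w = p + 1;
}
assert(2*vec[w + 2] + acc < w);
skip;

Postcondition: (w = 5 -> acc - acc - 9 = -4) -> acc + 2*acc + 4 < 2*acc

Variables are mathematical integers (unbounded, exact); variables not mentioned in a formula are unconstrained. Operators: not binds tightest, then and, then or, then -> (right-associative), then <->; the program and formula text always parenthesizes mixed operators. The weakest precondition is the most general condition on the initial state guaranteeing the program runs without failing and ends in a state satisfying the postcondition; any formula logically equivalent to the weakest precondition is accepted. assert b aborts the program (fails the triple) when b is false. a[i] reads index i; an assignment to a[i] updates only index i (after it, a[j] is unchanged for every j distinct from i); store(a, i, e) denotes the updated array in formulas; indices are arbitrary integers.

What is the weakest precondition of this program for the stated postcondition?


Working backward. After the program, the postcondition (w = 5 -> acc - acc - 9 = -4) -> acc + 2*acc + 4 < 2*acc must hold; in canonical form it is (not (w = 5)) -> acc < -4.
Before skip: (not (w = 5)) -> acc < -4
Before assert 2*vec[w + 2] + acc < w: 2*vec[w + 2] + acc < w and ((not (w = 5)) -> acc < -4)
Then branch requires 2*vec[w + 2] + p < w - 5 and ((not (w = 5)) -> p < -9); else branch requires x = 9 and 2*vec[p + 3] + acc < p + 1 and ((not (p = 4)) -> acc < -4).
Before the if: (vec[1] + x >= -15 -> (2*vec[w + 2] + p < w - 5 and ((not (w = 5)) -> p < -9))) and ((not (vec[1] + x >= -15)) -> (x = 9 and 2*vec[p + 3] + acc < p + 1 and ((not (p = 4)) -> acc < -4)))
Before skip: (vec[1] + x >= -15 -> (2*vec[w + 2] + p < w - 5 and ((not (w = 5)) -> p < -9))) and ((not (vec[1] + x >= -15)) -> (x = 9 and 2*vec[p + 3] + acc < p + 1 and ((not (p = 4)) -> acc < -4)))
Answer: WP = (vec[1] + x >= -15 -> (2*vec[w + 2] + p < w - 5 and ((not (w = 5)) -> p < -9))) and ((not (vec[1] + x >= -15)) -> (x = 9 and 2*vec[p + 3] + acc < p + 1 and ((not (p = 4)) -> acc < -4)))


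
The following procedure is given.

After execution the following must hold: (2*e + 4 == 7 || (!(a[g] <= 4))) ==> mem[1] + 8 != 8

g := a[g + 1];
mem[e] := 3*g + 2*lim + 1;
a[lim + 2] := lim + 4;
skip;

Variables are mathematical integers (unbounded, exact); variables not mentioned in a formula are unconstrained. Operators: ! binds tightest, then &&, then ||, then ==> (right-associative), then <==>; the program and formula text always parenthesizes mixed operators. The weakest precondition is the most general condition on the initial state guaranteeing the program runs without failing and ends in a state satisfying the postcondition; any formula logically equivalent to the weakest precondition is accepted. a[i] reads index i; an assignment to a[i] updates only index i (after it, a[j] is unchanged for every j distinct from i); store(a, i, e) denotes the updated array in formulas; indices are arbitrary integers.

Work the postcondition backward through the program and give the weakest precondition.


Working backward. After the program, the postcondition (2*e + 4 == 7 || (!(a[g] <= 4))) ==> mem[1] + 8 != 8 must hold; in canonical form it is (2*e == 3 || (!(a[g] <= 4))) ==> mem[1] != 0.
Before skip: (2*e == 3 || (!(a[g] <= 4))) ==> mem[1] != 0
Before a[lim + 2] := lim + 4: (2*e == 3 || (!(store(a, lim + 2, lim + 4)[g] <= 4))) ==> mem[1] != 0
Before mem[e] := 3*g + 2*lim + 1: (2*e == 3 || (!(store(a, lim + 2, lim + 4)[g] <= 4))) ==> store(mem, e, 3*g + 2*lim + 1)[1] != 0
Before g := a[g + 1]: (2*e == 3 || (!(store(a, lim + 2, lim + 4)[a[g + 1]] <= 4))) ==> store(mem, e, 3*a[g + 1] + 2*lim + 1)[1] != 0
Answer: WP = (2*e == 3 || (!(store(a, lim + 2, lim + 4)[a[g + 1]] <= 4))) ==> store(mem, e, 3*a[g + 1] + 2*lim + 1)[1] != 0


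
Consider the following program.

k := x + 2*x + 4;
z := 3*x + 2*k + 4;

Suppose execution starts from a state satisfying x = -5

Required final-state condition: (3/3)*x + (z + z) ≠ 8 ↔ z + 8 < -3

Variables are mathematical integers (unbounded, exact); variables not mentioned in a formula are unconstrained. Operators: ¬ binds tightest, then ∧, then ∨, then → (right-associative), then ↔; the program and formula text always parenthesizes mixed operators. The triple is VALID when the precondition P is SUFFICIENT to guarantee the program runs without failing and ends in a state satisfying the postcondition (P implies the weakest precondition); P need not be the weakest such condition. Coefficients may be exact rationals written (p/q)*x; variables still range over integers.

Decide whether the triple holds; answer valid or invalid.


Working backward. After the program, the postcondition (3/3)*x + (z + z) ≠ 8 ↔ z + 8 < -3 must hold; in canonical form it is x + 2*z ≠ 8 ↔ z < -11.
Before z := 3*x + 2*k + 4: 4*k + 7*x ≠ 0 ↔ 2*k + 3*x < -15
Before k := x + 2*x + 4: 19*x ≠ -16 ↔ 9*x < -23
The weakest precondition is 19*x ≠ -16 ↔ 9*x < -23.
Check whether x = -5 implies it.
Every state satisfying the precondition satisfies the weakest precondition: the implication holds.
Answer: valid


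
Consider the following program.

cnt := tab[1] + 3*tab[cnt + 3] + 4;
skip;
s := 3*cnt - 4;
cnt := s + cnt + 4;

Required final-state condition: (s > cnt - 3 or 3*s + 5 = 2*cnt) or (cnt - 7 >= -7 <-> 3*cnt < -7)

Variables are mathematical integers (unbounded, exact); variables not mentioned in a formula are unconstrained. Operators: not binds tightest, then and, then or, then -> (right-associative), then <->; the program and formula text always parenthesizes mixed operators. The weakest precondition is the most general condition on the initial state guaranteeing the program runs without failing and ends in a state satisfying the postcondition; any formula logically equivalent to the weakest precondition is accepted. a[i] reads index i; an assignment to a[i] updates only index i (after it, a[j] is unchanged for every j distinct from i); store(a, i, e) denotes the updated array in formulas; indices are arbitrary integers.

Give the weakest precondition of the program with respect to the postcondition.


Working backward. After the program, the postcondition (s > cnt - 3 or 3*s + 5 = 2*cnt) or (cnt - 7 >= -7 <-> 3*cnt < -7) must hold; in canonical form it is s > cnt - 3 or 3*s = 2*cnt - 5 or (cnt >= 0 <-> 3*cnt < -7).
Before cnt := s + cnt + 4: cnt < -1 or s = 2*cnt + 3 or (cnt + s >= -4 <-> 3*cnt + 3*s < -19)
Before s := 3*cnt - 4: cnt < -1 or cnt = 7 or (4*cnt >= 0 <-> 12*cnt < -7)
Before skip: cnt < -1 or cnt = 7 or (4*cnt >= 0 <-> 12*cnt < -7)
Before cnt := tab[1] + 3*tab[cnt + 3] + 4: 3*tab[cnt + 3] + tab[1] < -5 or 3*tab[cnt + 3] + tab[1] = 3 or (12*tab[cnt + 3] + 4*tab[1] >= -16 <-> 36*tab[cnt + 3] + 12*tab[1] < -55)
Answer: WP = 3*tab[cnt + 3] + tab[1] < -5 or 3*tab[cnt + 3] + tab[1] = 3 or (12*tab[cnt + 3] + 4*tab[1] >= -16 <-> 36*tab[cnt + 3] + 12*tab[1] < -55)


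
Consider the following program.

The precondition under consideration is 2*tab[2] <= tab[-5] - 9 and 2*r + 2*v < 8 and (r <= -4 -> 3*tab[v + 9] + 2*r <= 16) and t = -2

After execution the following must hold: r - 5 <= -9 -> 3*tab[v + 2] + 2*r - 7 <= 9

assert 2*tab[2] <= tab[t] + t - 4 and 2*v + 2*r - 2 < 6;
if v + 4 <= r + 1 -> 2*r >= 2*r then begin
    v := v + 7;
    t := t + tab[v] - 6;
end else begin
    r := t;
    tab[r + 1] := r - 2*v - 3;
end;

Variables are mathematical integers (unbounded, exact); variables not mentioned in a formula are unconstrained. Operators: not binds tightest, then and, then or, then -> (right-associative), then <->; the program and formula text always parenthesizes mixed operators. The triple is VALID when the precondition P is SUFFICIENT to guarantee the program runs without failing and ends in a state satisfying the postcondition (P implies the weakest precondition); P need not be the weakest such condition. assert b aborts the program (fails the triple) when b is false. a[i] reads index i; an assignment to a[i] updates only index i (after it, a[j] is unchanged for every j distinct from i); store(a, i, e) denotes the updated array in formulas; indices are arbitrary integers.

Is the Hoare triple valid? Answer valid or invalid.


Working backward. After the program, the postcondition r - 5 <= -9 -> 3*tab[v + 2] + 2*r - 7 <= 9 must hold; in canonical form it is r <= -4 -> 3*tab[v + 2] + 2*r <= 16.
Then branch requires r <= -4 -> 3*tab[v + 9] + 2*r <= 16; else branch requires t <= -4 -> 3*store(tab, t + 1, t - 2*v - 3)[v + 2] + 2*t <= 16.
Before the if: r <= -4 -> 3*tab[v + 9] + 2*r <= 16
Before assert 2*tab[2] <= tab[t] + t - 4 and 2*v + 2*r - 2 < 6: 2*tab[2] <= tab[t] + t - 4 and 2*r + 2*v < 8 and (r <= -4 -> 3*tab[v + 9] + 2*r <= 16)
The weakest precondition is 2*tab[2] <= tab[t] + t - 4 and 2*r + 2*v < 8 and (r <= -4 -> 3*tab[v + 9] + 2*r <= 16).
Check whether 2*tab[2] <= tab[-5] - 9 and 2*r + 2*v < 8 and (r <= -4 -> 3*tab[v + 9] + 2*r <= 16) and t = -2 implies it.
Countermodel: at the initial state r = 0, t = -2, tab = {[-5] = 9, [-2] = -15215, [2] = 0, [9] = -15215, elsewhere -15215}, v = 0, the precondition holds but the weakest precondition fails.
Answer: invalid


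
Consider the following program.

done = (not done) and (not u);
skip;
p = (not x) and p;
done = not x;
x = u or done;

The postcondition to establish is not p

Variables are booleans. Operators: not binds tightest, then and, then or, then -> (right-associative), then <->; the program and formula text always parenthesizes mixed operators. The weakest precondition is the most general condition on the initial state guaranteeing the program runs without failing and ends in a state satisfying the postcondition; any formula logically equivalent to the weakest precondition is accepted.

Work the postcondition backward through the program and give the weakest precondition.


Working backward. After the program, not p must hold.
Before x := u or done: not p
Before done := not x: not p
Before p := (not x) and p: not ((not x) and p)
Before skip: not ((not x) and p)
Before done := (not done) and (not u): not ((not x) and p)
Answer: WP = not ((not x) and p)


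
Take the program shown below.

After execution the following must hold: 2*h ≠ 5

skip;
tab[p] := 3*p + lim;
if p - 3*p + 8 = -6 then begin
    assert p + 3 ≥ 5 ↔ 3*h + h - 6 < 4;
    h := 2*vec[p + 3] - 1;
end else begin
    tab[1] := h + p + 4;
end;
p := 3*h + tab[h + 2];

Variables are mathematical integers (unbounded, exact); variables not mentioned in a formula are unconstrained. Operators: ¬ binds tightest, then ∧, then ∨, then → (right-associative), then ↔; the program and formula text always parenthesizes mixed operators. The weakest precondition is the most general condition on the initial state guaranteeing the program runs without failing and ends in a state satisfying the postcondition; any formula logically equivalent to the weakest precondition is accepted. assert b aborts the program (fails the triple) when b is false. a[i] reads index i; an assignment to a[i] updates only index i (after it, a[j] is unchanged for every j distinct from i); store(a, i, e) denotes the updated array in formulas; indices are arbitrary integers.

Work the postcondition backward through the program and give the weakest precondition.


Working backward. After the program, 2*h ≠ 5 must hold.
Before p := 3*h + tab[h + 2]: 2*h ≠ 5
Then branch requires (p ≥ 2 ↔ 4*h < 10) ∧ 4*vec[p + 3] ≠ 7; else branch requires 2*h ≠ 5.
Before the if: (2*p = 14 → ((p ≥ 2 ↔ 4*h < 10) ∧ 4*vec[p + 3] ≠ 7)) ∧ ((¬(2*p = 14)) → 2*h ≠ 5)
Before tab[p] := 3*p + lim: (2*p = 14 → ((p ≥ 2 ↔ 4*h < 10) ∧ 4*vec[p + 3] ≠ 7)) ∧ ((¬(2*p = 14)) → 2*h ≠ 5)
Before skip: (2*p = 14 → ((p ≥ 2 ↔ 4*h < 10) ∧ 4*vec[p + 3] ≠ 7)) ∧ ((¬(2*p = 14)) → 2*h ≠ 5)
Answer: WP = (2*p = 14 → ((p ≥ 2 ↔ 4*h < 10) ∧ 4*vec[p + 3] ≠ 7)) ∧ ((¬(2*p = 14)) → 2*h ≠ 5)


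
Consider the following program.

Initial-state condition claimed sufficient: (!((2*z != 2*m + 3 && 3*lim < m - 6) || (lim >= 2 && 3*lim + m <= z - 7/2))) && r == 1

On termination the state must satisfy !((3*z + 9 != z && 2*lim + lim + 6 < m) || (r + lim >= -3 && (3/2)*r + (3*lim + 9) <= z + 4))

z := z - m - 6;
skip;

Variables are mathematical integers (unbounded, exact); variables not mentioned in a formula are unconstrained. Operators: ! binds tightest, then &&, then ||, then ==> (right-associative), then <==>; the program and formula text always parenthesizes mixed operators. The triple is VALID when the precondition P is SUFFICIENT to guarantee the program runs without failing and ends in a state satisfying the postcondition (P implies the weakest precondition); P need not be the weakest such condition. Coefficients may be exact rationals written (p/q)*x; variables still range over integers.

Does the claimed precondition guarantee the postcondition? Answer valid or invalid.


Working backward. After the program, the postcondition !((3*z + 9 != z && 2*lim + lim + 6 < m) || (r + lim >= -3 && (3/2)*r + (3*lim + 9) <= z + 4)) must hold; in canonical form it is !((2*z != -9 && 3*lim < m - 6) || (lim + r >= -3 && 3*lim + (3/2)*r <= z - 5)).
Before skip: !((2*z != -9 && 3*lim < m - 6) || (lim + r >= -3 && 3*lim + (3/2)*r <= z - 5))
Before z := z - m - 6: !((2*z != 2*m + 3 && 3*lim < m - 6) || (lim + r >= -3 && 3*lim + m + (3/2)*r <= z - 11))
The weakest precondition is !((2*z != 2*m + 3 && 3*lim < m - 6) || (lim + r >= -3 && 3*lim + m + (3/2)*r <= z - 11)).
Check whether (!((2*z != 2*m + 3 && 3*lim < m - 6) || (lim >= 2 && 3*lim + m <= z - 7/2))) && r == 1 implies it.
Countermodel: at the initial state lim = 0, m = 0, r = 1, z = 13, the precondition holds but the weakest precondition fails.
Answer: invalid


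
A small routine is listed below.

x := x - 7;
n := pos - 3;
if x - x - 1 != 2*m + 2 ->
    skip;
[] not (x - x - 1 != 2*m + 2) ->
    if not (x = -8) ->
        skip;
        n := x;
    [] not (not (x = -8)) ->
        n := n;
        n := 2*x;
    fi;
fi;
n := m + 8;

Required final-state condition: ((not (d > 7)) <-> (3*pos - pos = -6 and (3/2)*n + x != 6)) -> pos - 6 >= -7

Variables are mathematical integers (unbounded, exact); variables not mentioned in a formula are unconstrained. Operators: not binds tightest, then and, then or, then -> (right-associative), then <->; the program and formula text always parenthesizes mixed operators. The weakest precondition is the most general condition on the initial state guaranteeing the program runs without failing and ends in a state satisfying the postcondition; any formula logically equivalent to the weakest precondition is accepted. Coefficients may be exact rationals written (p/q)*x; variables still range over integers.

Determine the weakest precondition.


Working backward. After the program, the postcondition ((not (d > 7)) <-> (3*pos - pos = -6 and (3/2)*n + x != 6)) -> pos - 6 >= -7 must hold; in canonical form it is ((not (d > 7)) <-> (2*pos = -6 and (3/2)*n + x != 6)) -> pos >= -1.
Before n := m + 8: ((not (d > 7)) <-> (2*pos = -6 and (3/2)*m + x != -6)) -> pos >= -1
Then branch requires ((not (d > 7)) <-> (2*pos = -6 and (3/2)*m + x != -6)) -> pos >= -1; else branch requires ((not (x = -8)) -> (((not (d > 7)) <-> (2*pos = -6 and (3/2)*m + x != -6)) -> pos >= -1)) and (x = -8 -> (((not (d > 7)) <-> (2*pos = -6 and (3/2)*m + x != -6)) -> pos >= -1)).
Before the if: (2*m != -3 -> (((not (d > 7)) <-> (2*pos = -6 and (3/2)*m + x != -6)) -> pos >= -1)) and ((not (2*m != -3)) -> (((not (x = -8)) -> (((not (d > 7)) <-> (2*pos = -6 and (3/2)*m + x != -6)) -> pos >= -1)) and (x = -8 -> (((not (d > 7)) <-> (2*pos = -6 and (3/2)*m + x != -6)) -> pos >= -1))))
Before n := pos - 3: (2*m != -3 -> (((not (d > 7)) <-> (2*pos = -6 and (3/2)*m + x != -6)) -> pos >= -1)) and ((not (2*m != -3)) -> (((not (x = -8)) -> (((not (d > 7)) <-> (2*pos = -6 and (3/2)*m + x != -6)) -> pos >= -1)) and (x = -8 -> (((not (d > 7)) <-> (2*pos = -6 and (3/2)*m + x != -6)) -> pos >= -1))))
Before x := x - 7: (2*m != -3 -> (((not (d > 7)) <-> (2*pos = -6 and (3/2)*m + x != 1)) -> pos >= -1)) and ((not (2*m != -3)) -> (((not (x = -1)) -> (((not (d > 7)) <-> (2*pos = -6 and (3/2)*m + x != 1)) -> pos >= -1)) and (x = -1 -> (((not (d > 7)) <-> (2*pos = -6 and (3/2)*m + x != 1)) -> pos >= -1))))
Answer: WP = (2*m != -3 -> (((not (d > 7)) <-> (2*pos = -6 and (3/2)*m + x != 1)) -> pos >= -1)) and ((not (2*m != -3)) -> (((not (x = -1)) -> (((not (d > 7)) <-> (2*pos = -6 and (3/2)*m + x != 1)) -> pos >= -1)) and (x = -1 -> (((not (d > 7)) <-> (2*pos = -6 and (3/2)*m + x != 1)) -> pos >= -1))))


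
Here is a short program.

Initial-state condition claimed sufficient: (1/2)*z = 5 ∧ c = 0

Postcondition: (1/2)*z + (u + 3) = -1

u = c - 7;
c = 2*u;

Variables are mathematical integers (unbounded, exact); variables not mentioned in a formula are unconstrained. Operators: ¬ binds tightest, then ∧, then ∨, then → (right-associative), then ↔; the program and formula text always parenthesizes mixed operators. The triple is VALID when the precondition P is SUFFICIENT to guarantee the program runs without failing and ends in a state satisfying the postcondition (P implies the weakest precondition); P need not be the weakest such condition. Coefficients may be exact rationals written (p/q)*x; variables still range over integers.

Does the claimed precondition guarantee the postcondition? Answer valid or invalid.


Working backward. After the program, the postcondition (1/2)*z + (u + 3) = -1 must hold; in canonical form it is u + (1/2)*z = -4.
Before c := 2*u: u + (1/2)*z = -4
Before u := c - 7: c + (1/2)*z = 3
The weakest precondition is c + (1/2)*z = 3.
Check whether (1/2)*z = 5 ∧ c = 0 implies it.
Countermodel: at the initial state c = 0, z = 10, the precondition holds but the weakest precondition fails.
Answer: invalid


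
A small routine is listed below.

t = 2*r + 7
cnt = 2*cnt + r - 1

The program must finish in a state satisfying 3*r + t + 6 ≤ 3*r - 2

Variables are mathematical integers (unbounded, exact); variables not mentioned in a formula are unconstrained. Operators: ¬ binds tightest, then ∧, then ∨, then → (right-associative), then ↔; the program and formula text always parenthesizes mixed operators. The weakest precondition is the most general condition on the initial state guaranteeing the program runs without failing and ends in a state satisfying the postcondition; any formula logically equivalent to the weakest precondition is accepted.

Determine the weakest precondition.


Working backward. After the program, the postcondition 3*r + t + 6 ≤ 3*r - 2 must hold; in canonical form it is t ≤ -8.
Before cnt := 2*cnt + r - 1: t ≤ -8
Before t := 2*r + 7: 2*r ≤ -15
Answer: WP = 2*r ≤ -15


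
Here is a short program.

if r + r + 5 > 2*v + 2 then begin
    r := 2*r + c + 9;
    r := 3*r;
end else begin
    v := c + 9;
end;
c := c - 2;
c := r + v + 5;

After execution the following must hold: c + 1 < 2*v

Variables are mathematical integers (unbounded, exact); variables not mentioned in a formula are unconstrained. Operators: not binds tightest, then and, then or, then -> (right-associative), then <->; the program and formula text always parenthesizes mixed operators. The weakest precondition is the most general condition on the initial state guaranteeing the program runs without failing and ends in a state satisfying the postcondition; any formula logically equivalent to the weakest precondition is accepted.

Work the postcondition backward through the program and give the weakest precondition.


Working backward. After the program, the postcondition c + 1 < 2*v must hold; in canonical form it is c < 2*v - 1.
Before c := r + v + 5: r < v - 6
Before c := c - 2: r < v - 6
Then branch requires 3*c + 6*r < v - 33; else branch requires r < c + 3.
Before the if: (2*r > 2*v - 3 -> 3*c + 6*r < v - 33) and ((not (2*r > 2*v - 3)) -> r < c + 3)
Answer: WP = (2*r > 2*v - 3 -> 3*c + 6*r < v - 33) and ((not (2*r > 2*v - 3)) -> r < c + 3)


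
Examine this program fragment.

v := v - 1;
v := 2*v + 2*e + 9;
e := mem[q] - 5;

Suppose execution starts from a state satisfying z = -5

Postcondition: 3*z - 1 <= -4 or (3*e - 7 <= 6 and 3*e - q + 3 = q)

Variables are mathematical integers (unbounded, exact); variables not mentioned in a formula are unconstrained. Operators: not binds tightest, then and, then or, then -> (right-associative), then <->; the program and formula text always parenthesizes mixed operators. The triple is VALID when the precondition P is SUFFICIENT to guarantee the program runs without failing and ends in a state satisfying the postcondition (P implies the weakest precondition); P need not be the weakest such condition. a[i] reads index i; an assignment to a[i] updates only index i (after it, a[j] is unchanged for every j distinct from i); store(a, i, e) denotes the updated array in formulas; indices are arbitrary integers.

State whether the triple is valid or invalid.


Working backward. After the program, the postcondition 3*z - 1 <= -4 or (3*e - 7 <= 6 and 3*e - q + 3 = q) must hold; in canonical form it is 3*z <= -3 or (3*e <= 13 and 3*e = 2*q - 3).
Before e := mem[q] - 5: 3*z <= -3 or (3*mem[q] <= 28 and 3*mem[q] = 2*q + 12)
Before v := 2*v + 2*e + 9: 3*z <= -3 or (3*mem[q] <= 28 and 3*mem[q] = 2*q + 12)
Before v := v - 1: 3*z <= -3 or (3*mem[q] <= 28 and 3*mem[q] = 2*q + 12)
The weakest precondition is 3*z <= -3 or (3*mem[q] <= 28 and 3*mem[q] = 2*q + 12).
Check whether z = -5 implies it.
Every state satisfying the precondition satisfies the weakest precondition: the implication holds.
Answer: valid


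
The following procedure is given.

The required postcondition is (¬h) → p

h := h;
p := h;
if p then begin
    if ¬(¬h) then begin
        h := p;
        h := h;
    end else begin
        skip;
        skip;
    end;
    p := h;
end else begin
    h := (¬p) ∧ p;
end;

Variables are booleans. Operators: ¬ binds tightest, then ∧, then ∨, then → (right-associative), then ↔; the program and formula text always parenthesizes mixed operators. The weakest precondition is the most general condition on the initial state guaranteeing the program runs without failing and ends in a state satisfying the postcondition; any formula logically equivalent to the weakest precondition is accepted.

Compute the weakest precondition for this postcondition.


Working backward. After the program, (¬h) → p must hold.
Then branch requires (h → ((¬p) → p)) ∧ ((¬h) → ((¬h) → h)); else branch requires p.
Before the if: (p → ((h → ((¬p) → p)) ∧ ((¬h) → ((¬h) → h)))) ∧ ((¬p) → p)
Before p := h: (h → ((h → ((¬h) → h)) ∧ ((¬h) → ((¬h) → h)))) ∧ ((¬h) → h)
Before h := h: (h → ((h → ((¬h) → h)) ∧ ((¬h) → ((¬h) → h)))) ∧ ((¬h) → h)
Answer: WP = (h → ((h → ((¬h) → h)) ∧ ((¬h) → ((¬h) → h)))) ∧ ((¬h) → h)


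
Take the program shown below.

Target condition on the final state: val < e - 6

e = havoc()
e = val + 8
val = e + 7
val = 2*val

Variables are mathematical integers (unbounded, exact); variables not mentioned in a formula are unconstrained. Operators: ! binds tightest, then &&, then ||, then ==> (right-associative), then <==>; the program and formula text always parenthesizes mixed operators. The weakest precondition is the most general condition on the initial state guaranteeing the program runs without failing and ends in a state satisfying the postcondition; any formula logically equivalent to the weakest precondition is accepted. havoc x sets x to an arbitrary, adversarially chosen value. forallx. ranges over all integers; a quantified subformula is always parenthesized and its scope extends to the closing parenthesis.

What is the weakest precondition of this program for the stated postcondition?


Working backward. After the program, val < e - 6 must hold.
Before val := 2*val: 2*val < e - 6
Before val := e + 7: e < -20
Before e := val + 8: val < -28
Before havoc e: val < -28
Answer: WP = val < -28


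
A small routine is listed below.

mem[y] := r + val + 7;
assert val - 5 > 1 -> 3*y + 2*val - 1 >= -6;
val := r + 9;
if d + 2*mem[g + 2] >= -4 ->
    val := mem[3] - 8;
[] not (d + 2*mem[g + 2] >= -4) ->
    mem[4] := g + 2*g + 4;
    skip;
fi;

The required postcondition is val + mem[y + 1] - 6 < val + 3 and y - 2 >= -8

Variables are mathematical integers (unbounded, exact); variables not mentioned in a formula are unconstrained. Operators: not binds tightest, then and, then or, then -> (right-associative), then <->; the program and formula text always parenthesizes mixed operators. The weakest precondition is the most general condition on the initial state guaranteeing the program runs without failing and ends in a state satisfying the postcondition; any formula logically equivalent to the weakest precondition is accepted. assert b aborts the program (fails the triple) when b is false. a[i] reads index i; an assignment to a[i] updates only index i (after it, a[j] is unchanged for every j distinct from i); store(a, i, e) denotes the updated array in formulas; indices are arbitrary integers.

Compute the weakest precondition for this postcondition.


Working backward. After the program, the postcondition val + mem[y + 1] - 6 < val + 3 and y - 2 >= -8 must hold; in canonical form it is mem[y + 1] < 9 and y >= -6.
Then branch requires mem[y + 1] < 9 and y >= -6; else branch requires store(mem, 4, 3*g + 4)[y + 1] < 9 and y >= -6.
Before the if: (2*mem[g + 2] + d >= -4 -> (mem[y + 1] < 9 and y >= -6)) and ((not (2*mem[g + 2] + d >= -4)) -> (store(mem, 4, 3*g + 4)[y + 1] < 9 and y >= -6))
Before val := r + 9: (2*mem[g + 2] + d >= -4 -> (mem[y + 1] < 9 and y >= -6)) and ((not (2*mem[g + 2] + d >= -4)) -> (store(mem, 4, 3*g + 4)[y + 1] < 9 and y >= -6))
Before assert val - 5 > 1 -> 3*y + 2*val - 1 >= -6: (val > 6 -> 2*val + 3*y >= -5) and (2*mem[g + 2] + d >= -4 -> (mem[y + 1] < 9 and y >= -6)) and ((not (2*mem[g + 2] + d >= -4)) -> (store(mem, 4, 3*g + 4)[y + 1] < 9 and y >= -6))
Before mem[y] := r + val + 7: (val > 6 -> 2*val + 3*y >= -5) and (2*store(mem, y, r + val + 7)[g + 2] + d >= -4 -> (store(mem, y, r + val + 7)[y + 1] < 9 and y >= -6)) and ((not (2*store(mem, y, r + val + 7)[g + 2] + d >= -4)) -> (store(store(mem, y, r + val + 7), 4, 3*g + 4)[y + 1] < 9 and y >= -6))
Answer: WP = (val > 6 -> 2*val + 3*y >= -5) and (2*store(mem, y, r + val + 7)[g + 2] + d >= -4 -> (store(mem, y, r + val + 7)[y + 1] < 9 and y >= -6)) and ((not (2*store(mem, y, r + val + 7)[g + 2] + d >= -4)) -> (store(store(mem, y, r + val + 7), 4, 3*g + 4)[y + 1] < 9 and y >= -6))


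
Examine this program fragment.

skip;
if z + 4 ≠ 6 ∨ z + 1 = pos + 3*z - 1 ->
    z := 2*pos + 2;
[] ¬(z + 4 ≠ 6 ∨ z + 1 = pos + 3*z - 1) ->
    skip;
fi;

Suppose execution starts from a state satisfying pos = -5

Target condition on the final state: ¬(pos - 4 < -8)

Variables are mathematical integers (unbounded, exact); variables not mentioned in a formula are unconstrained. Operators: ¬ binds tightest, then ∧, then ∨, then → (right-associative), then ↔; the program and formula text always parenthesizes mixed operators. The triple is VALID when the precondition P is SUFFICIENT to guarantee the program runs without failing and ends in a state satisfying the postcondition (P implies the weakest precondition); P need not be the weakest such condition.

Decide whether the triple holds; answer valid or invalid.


Working backward. After the program, the postcondition ¬(pos - 4 < -8) must hold; in canonical form it is ¬(pos < -4).
Then branch requires ¬(pos < -4); else branch requires ¬(pos < -4).
Before the if: ((z ≠ 2 ∨ pos + 2*z = 2) → (¬(pos < -4))) ∧ ((¬(z ≠ 2 ∨ pos + 2*z = 2)) → (¬(pos < -4)))
Before skip: ((z ≠ 2 ∨ pos + 2*z = 2) → (¬(pos < -4))) ∧ ((¬(z ≠ 2 ∨ pos + 2*z = 2)) → (¬(pos < -4)))
The weakest precondition is ((z ≠ 2 ∨ pos + 2*z = 2) → (¬(pos < -4))) ∧ ((¬(z ≠ 2 ∨ pos + 2*z = 2)) → (¬(pos < -4))).
Check whether pos = -5 implies it.
Countermodel: at the initial state pos = -5, z = 0, the precondition holds but the weakest precondition fails.
Answer: invalid


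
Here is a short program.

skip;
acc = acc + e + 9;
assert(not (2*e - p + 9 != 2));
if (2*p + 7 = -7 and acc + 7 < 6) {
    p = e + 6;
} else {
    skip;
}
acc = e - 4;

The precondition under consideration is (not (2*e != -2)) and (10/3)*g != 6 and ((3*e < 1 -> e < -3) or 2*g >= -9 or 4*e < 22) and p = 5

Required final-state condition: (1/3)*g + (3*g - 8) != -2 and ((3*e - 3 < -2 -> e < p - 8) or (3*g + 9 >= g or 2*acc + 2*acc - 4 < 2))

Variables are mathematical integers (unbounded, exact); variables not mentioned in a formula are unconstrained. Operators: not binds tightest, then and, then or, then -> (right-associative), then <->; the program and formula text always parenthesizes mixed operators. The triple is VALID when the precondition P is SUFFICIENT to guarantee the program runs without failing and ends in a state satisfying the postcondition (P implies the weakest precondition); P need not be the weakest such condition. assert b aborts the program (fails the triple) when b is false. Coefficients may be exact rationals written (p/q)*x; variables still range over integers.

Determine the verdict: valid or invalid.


Working backward. After the program, the postcondition (1/3)*g + (3*g - 8) != -2 and ((3*e - 3 < -2 -> e < p - 8) or (3*g + 9 >= g or 2*acc + 2*acc - 4 < 2)) must hold; in canonical form it is (10/3)*g != 6 and ((3*e < 1 -> e < p - 8) or 2*g >= -9 or 4*acc < 6).
Before acc := e - 4: (10/3)*g != 6 and ((3*e < 1 -> e < p - 8) or 2*g >= -9 or 4*e < 22)
Then branch requires (10/3)*g != 6 and ((not (3*e < 1)) or 2*g >= -9 or 4*e < 22); else branch requires (10/3)*g != 6 and ((3*e < 1 -> e < p - 8) or 2*g >= -9 or 4*e < 22).
Before the if: ((2*p = -14 and acc < -1) -> ((10/3)*g != 6 and ((not (3*e < 1)) or 2*g >= -9 or 4*e < 22))) and ((not (2*p = -14 and acc < -1)) -> ((10/3)*g != 6 and ((3*e < 1 -> e < p - 8) or 2*g >= -9 or 4*e < 22)))
Before assert not (2*e - p + 9 != 2): (not (2*e != p - 7)) and ((2*p = -14 and acc < -1) -> ((10/3)*g != 6 and ((not (3*e < 1)) or 2*g >= -9 or 4*e < 22))) and ((not (2*p = -14 and acc < -1)) -> ((10/3)*g != 6 and ((3*e < 1 -> e < p - 8) or 2*g >= -9 or 4*e < 22)))
Before acc := acc + e + 9: (not (2*e != p - 7)) and ((2*p = -14 and acc + e < -10) -> ((10/3)*g != 6 and ((not (3*e < 1)) or 2*g >= -9 or 4*e < 22))) and ((not (2*p = -14 and acc + e < -10)) -> ((10/3)*g != 6 and ((3*e < 1 -> e < p - 8) or 2*g >= -9 or 4*e < 22)))
Before skip: (not (2*e != p - 7)) and ((2*p = -14 and acc + e < -10) -> ((10/3)*g != 6 and ((not (3*e < 1)) or 2*g >= -9 or 4*e < 22))) and ((not (2*p = -14 and acc + e < -10)) -> ((10/3)*g != 6 and ((3*e < 1 -> e < p - 8) or 2*g >= -9 or 4*e < 22)))
The weakest precondition is (not (2*e != p - 7)) and ((2*p = -14 and acc + e < -10) -> ((10/3)*g != 6 and ((not (3*e < 1)) or 2*g >= -9 or 4*e < 22))) and ((not (2*p = -14 and acc + e < -10)) -> ((10/3)*g != 6 and ((3*e < 1 -> e < p - 8) or 2*g >= -9 or 4*e < 22))).
Check whether (not (2*e != -2)) and (10/3)*g != 6 and ((3*e < 1 -> e < -3) or 2*g >= -9 or 4*e < 22) and p = 5 implies it.
Every state satisfying the precondition satisfies the weakest precondition: the implication holds.
Answer: valid


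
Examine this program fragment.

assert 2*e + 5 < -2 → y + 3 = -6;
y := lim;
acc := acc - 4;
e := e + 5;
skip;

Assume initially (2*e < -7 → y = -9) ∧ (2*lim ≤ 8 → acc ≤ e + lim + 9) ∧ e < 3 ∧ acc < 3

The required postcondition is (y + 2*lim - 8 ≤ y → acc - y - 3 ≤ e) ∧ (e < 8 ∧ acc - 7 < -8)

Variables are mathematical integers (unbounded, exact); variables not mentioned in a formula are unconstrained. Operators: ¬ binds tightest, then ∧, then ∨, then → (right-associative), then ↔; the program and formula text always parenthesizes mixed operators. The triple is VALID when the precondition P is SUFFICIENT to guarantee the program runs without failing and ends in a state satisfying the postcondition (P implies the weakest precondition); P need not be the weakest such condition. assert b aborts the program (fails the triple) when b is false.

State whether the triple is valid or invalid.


Working backward. After the program, the postcondition (y + 2*lim - 8 ≤ y → acc - y - 3 ≤ e) ∧ (e < 8 ∧ acc - 7 < -8) must hold; in canonical form it is (2*lim ≤ 8 → acc ≤ e + y + 3) ∧ e < 8 ∧ acc < -1.
Before skip: (2*lim ≤ 8 → acc ≤ e + y + 3) ∧ e < 8 ∧ acc < -1
Before e := e + 5: (2*lim ≤ 8 → acc ≤ e + y + 8) ∧ e < 3 ∧ acc < -1
Before acc := acc - 4: (2*lim ≤ 8 → acc ≤ e + y + 12) ∧ e < 3 ∧ acc < 3
Before y := lim: (2*lim ≤ 8 → acc ≤ e + lim + 12) ∧ e < 3 ∧ acc < 3
Before assert 2*e + 5 < -2 → y + 3 = -6: (2*e < -7 → y = -9) ∧ (2*lim ≤ 8 → acc ≤ e + lim + 12) ∧ e < 3 ∧ acc < 3
The weakest precondition is (2*e < -7 → y = -9) ∧ (2*lim ≤ 8 → acc ≤ e + lim + 12) ∧ e < 3 ∧ acc < 3.
Check whether (2*e < -7 → y = -9) ∧ (2*lim ≤ 8 → acc ≤ e + lim + 9) ∧ e < 3 ∧ acc < 3 implies it.
Every state satisfying the precondition satisfies the weakest precondition: the implication holds.
Answer: valid


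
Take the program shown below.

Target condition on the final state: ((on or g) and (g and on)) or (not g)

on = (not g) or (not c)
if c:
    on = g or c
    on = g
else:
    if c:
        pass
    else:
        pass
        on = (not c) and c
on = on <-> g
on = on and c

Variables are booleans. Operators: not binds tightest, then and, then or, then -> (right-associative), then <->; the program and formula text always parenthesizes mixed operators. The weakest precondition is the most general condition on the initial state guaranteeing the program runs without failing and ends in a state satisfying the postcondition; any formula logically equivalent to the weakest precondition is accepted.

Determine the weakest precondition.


Working backward. After the program, the postcondition ((on or g) and (g and on)) or (not g) must hold; in canonical form it is ((on or g) and g and on) or (not g).
Before on := on and c: (((on and c) or g) and g and on and c) or (not g)
Before on := on <-> g: ((((on <-> g) and c) or g) and g and (on <-> g) and c) or (not g)
Then branch requires ((c or g) and g and c) or (not g); else branch requires (c -> (((((on <-> g) and c) or g) and g and (on <-> g) and c) or (not g))) and ((not c) -> (not g)).
Before the if: (c -> (((c or g) and g and c) or (not g))) and ((not c) -> ((c -> (((((on <-> g) and c) or g) and g and (on <-> g) and c) or (not g))) and ((not c) -> (not g))))
Before on := (not g) or (not c): (c -> (((c or g) and g and c) or (not g))) and ((not c) -> ((c -> (((((((not g) or (not c)) <-> g) and c) or g) and g and (((not g) or (not c)) <-> g) and c) or (not g))) and ((not c) -> (not g))))
Answer: WP = (c -> (((c or g) and g and c) or (not g))) and ((not c) -> ((c -> (((((((not g) or (not c)) <-> g) and c) or g) and g and (((not g) or (not c)) <-> g) and c) or (not g))) and ((not c) -> (not g))))


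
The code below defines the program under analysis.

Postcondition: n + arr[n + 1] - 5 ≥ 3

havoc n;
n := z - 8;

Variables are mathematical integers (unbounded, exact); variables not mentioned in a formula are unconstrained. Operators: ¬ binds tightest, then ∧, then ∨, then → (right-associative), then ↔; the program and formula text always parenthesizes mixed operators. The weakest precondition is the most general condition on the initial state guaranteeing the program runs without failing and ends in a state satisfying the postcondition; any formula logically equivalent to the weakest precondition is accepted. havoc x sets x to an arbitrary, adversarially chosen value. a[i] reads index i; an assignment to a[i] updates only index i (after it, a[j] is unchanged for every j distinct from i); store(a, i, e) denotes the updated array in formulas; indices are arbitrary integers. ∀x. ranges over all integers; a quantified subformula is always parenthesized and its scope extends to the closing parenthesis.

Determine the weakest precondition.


Working backward. After the program, the postcondition n + arr[n + 1] - 5 ≥ 3 must hold; in canonical form it is arr[n + 1] + n ≥ 8.
Before n := z - 8: arr[z - 7] + z ≥ 16
Before havoc n: arr[z - 7] + z ≥ 16
Answer: WP = arr[z - 7] + z ≥ 16


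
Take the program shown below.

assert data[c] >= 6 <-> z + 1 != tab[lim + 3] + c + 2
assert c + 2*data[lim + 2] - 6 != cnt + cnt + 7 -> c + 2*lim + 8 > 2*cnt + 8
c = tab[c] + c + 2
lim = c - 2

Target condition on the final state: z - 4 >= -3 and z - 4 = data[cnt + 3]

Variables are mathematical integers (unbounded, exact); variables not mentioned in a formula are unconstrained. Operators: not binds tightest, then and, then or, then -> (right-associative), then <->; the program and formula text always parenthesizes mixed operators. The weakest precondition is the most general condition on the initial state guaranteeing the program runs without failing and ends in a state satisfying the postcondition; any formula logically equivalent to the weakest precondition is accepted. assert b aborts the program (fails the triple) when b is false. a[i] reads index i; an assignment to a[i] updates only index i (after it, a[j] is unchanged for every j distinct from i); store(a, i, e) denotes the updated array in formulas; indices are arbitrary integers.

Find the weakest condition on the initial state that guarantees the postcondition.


Working backward. After the program, the postcondition z - 4 >= -3 and z - 4 = data[cnt + 3] must hold; in canonical form it is z >= 1 and z = data[cnt + 3] + 4.
Before lim := c - 2: z >= 1 and z = data[cnt + 3] + 4
Before c := tab[c] + c + 2: z >= 1 and z = data[cnt + 3] + 4
Before assert c + 2*data[lim + 2] - 6 != cnt + cnt + 7 -> c + 2*lim + 8 > 2*cnt + 8: (2*data[lim + 2] + c != 2*cnt + 13 -> c + 2*lim > 2*cnt) and z >= 1 and z = data[cnt + 3] + 4
Before assert data[c] >= 6 <-> z + 1 != tab[lim + 3] + c + 2: (data[c] >= 6 <-> z != tab[lim + 3] + c + 1) and (2*data[lim + 2] + c != 2*cnt + 13 -> c + 2*lim > 2*cnt) and z >= 1 and z = data[cnt + 3] + 4
Answer: WP = (data[c] >= 6 <-> z != tab[lim + 3] + c + 1) and (2*data[lim + 2] + c != 2*cnt + 13 -> c + 2*lim > 2*cnt) and z >= 1 and z = data[cnt + 3] + 4
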